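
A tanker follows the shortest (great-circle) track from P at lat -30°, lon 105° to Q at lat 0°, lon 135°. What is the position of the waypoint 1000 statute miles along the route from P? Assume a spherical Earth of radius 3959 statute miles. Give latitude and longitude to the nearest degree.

≈ lat -20°, lon 117°

Convert each endpoint to a unit vector on the sphere (x = cos φ cos λ, y = cos φ sin λ, z = sin φ).
The central angle between the endpoints is δ = arccos(p₁·p₂) ≈ 0.723 rad (41.4°). The total great-circle distance is δ·R ≈ 0.723 × 3959 ≈ 2861 mi, so the target fraction is f = 1000/2861 ≈ 0.349.
Interpolate at f ≈ 0.349 with slerp weights a = sin((1−f)δ)/sin δ ≈ 0.685, b = sin(fδ)/sin δ ≈ 0.378.
p = a·p₁ + b·p₂ ≈ (-0.421, 0.840, -0.342); φ = arcsin(p_z) ≈ -20.03°, λ = atan2(p_y, p_x) ≈ 116.60°.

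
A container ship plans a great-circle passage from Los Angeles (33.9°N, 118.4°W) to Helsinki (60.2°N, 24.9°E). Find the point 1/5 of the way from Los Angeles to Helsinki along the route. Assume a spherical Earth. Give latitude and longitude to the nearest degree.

≈ 49°N, 111°W

Write both endpoints as unit vectors p₁, p₂ with components (cos φ cos λ, cos φ sin λ, sin φ).
The central angle between the endpoints is δ = arccos(p₁·p₂) ≈ 1.417 rad (81.2°).
Interpolate at f = 1/5 with slerp weights a = sin((1−f)δ)/sin δ ≈ 0.917, b = sin(fδ)/sin δ ≈ 0.283.
p = a·p₁ + b·p₂ ≈ (-0.234, -0.610, 0.757); φ = arcsin(p_z) ≈ 49.19°, λ = atan2(p_y, p_x) ≈ -111.01°.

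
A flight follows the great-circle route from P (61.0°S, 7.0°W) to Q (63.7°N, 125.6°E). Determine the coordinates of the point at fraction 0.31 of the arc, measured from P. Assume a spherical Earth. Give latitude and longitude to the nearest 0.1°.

≈ (23.7°S, 39.9°E)

The haversine formula gives a central angle δ ≈ 2.764 rad (158.4°) between the endpoints.
Interpolate at f = 0.31 with slerp weights a = sin((1−f)δ)/sin δ ≈ 2.559, b = sin(fδ)/sin δ ≈ 2.049.
p = a·p₁ + b·p₂ ≈ (0.703, 0.587, -0.402); φ = arcsin(p_z) ≈ -23.68°, λ = atan2(p_y, p_x) ≈ 39.85°.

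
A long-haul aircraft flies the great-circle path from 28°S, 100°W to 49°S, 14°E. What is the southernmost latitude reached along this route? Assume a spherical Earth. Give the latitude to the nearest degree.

The great circle lies in the plane with unit normal n̂ = (p₁ × p₂)/|p₁ × p₂|.
Here n̂_z ≈ +0.533; the vertex latitude is φ_max = arccos|n̂_z| ≈ 57.8°.

≈ 58°S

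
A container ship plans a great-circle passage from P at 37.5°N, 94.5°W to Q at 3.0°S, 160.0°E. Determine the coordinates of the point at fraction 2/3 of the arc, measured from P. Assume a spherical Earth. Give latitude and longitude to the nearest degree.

≈ 18°N, 172°W

Write both endpoints as unit vectors p₁, p₂ with components (cos φ cos λ, cos φ sin λ, sin φ).
The central angle between the endpoints is δ = arccos(p₁·p₂) ≈ 1.817 rad (104.1°).
Interpolate at f = 2/3 with slerp weights a = sin((1−f)δ)/sin δ ≈ 0.587, b = sin(fδ)/sin δ ≈ 0.965.
p = a·p₁ + b·p₂ ≈ (-0.942, -0.135, 0.307); φ = arcsin(p_z) ≈ 17.87°, λ = atan2(p_y, p_x) ≈ -171.87°.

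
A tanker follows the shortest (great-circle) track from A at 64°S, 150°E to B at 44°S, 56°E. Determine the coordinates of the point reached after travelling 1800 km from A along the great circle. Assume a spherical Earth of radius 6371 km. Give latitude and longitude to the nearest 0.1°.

≈ 66.4°S, 111.2°E

The haversine formula gives a central angle δ ≈ 0.924 rad (53.0°) between the endpoints. The total great-circle distance is δ·R ≈ 0.924 × 6371 ≈ 5889 km, so the target fraction is f = 1800/5889 ≈ 0.306.
Interpolate at f ≈ 0.306 with slerp weights a = sin((1−f)δ)/sin δ ≈ 0.750, b = sin(fδ)/sin δ ≈ 0.349.
p = a·p₁ + b·p₂ ≈ (-0.144, 0.373, -0.917); φ = arcsin(p_z) ≈ -66.45°, λ = atan2(p_y, p_x) ≈ 111.16°.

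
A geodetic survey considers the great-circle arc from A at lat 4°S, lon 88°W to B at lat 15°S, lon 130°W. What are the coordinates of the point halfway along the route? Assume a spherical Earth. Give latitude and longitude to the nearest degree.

From cos δ = sin φ₁ sin φ₂ + cos φ₁ cos φ₂ cos Δλ, the central angle is δ ≈ 0.746 rad (42.8°).
Interpolate at f = 1/2 with slerp weights a = sin((1−f)δ)/sin δ ≈ 0.537, b = sin(fδ)/sin δ ≈ 0.537.
p = a·p₁ + b·p₂ ≈ (-0.315, -0.933, -0.176); φ = arcsin(p_z) ≈ -10.16°, λ = atan2(p_y, p_x) ≈ -108.65°.

≈ lat 10°S, lon 109°W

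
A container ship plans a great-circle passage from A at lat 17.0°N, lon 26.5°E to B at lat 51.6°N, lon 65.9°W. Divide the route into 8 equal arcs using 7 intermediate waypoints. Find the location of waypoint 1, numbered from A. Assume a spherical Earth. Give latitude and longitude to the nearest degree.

Write both endpoints as unit vectors p₁, p₂ with components (cos φ cos λ, cos φ sin λ, sin φ).
The central angle between the endpoints is δ = arccos(p₁·p₂) ≈ 1.365 rad (78.2°).
Interpolate at f = 1/8 with slerp weights a = sin((1−f)δ)/sin δ ≈ 0.950, b = sin(fδ)/sin δ ≈ 0.173.
p = a·p₁ + b·p₂ ≈ (0.857, 0.307, 0.414); φ = arcsin(p_z) ≈ 24.44°, λ = atan2(p_y, p_x) ≈ 19.71°.

≈ lat 24°N, lon 20°E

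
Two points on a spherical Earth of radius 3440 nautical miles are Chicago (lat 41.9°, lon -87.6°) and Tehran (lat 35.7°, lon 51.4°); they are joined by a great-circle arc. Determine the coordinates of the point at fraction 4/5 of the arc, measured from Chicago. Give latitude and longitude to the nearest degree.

Convert each endpoint to a unit vector on the sphere (x = cos φ cos λ, y = cos φ sin λ, z = sin φ).
The central angle between the endpoints is δ = arccos(p₁·p₂) ≈ 1.637 rad (93.8°).
Interpolate at f = 4/5 with slerp weights a = sin((1−f)δ)/sin δ ≈ 0.322, b = sin(fδ)/sin δ ≈ 0.968.
p = a·p₁ + b·p₂ ≈ (0.501, 0.375, 0.780); φ = arcsin(p_z) ≈ 51.29°, λ = atan2(p_y, p_x) ≈ 36.82°.

≈ lat 51°, lon 37°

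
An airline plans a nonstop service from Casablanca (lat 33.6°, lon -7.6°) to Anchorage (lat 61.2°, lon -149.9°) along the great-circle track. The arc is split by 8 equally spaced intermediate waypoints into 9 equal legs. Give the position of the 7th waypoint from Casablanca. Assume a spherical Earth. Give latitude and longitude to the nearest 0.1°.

From cos δ = sin φ₁ sin φ₂ + cos φ₁ cos φ₂ cos Δλ, the central angle is δ ≈ 1.403 rad (80.4°).
Interpolate at f = 7/9 with slerp weights a = sin((1−f)δ)/sin δ ≈ 0.311, b = sin(fδ)/sin δ ≈ 0.900.
p = a·p₁ + b·p₂ ≈ (-0.118, -0.252, 0.961); φ = arcsin(p_z) ≈ 73.86°, λ = atan2(p_y, p_x) ≈ -115.16°.

≈ lat 73.9°, lon -115.2°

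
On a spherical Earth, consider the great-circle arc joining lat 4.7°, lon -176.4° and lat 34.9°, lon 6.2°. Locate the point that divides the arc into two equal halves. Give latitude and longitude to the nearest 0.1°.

≈ lat 74.5°, lon 171.8°

The haversine formula gives a central angle δ ≈ 2.449 rad (140.3°) between the endpoints.
Interpolate at f = 1/2 with slerp weights a = sin((1−f)δ)/sin δ ≈ 1.473, b = sin(fδ)/sin δ ≈ 1.473.
p = a·p₁ + b·p₂ ≈ (-0.264, 0.038, 0.964); φ = arcsin(p_z) ≈ 74.52°, λ = atan2(p_y, p_x) ≈ 171.75°.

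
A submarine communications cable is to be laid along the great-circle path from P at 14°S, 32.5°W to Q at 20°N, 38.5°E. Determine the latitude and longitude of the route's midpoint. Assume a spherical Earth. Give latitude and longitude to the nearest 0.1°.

≈ 3.7°N, 2.3°E

From cos δ = sin φ₁ sin φ₂ + cos φ₁ cos φ₂ cos Δλ, the central angle is δ ≈ 1.355 rad (77.6°).
Interpolate at f = 1/2 with slerp weights a = sin((1−f)δ)/sin δ ≈ 0.642, b = sin(fδ)/sin δ ≈ 0.642.
p = a·p₁ + b·p₂ ≈ (0.997, 0.041, 0.064); φ = arcsin(p_z) ≈ 3.68°, λ = atan2(p_y, p_x) ≈ 2.35°.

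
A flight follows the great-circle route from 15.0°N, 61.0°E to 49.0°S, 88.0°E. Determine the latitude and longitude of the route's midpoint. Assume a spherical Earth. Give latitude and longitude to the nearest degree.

≈ 17°S, 72°E

Convert each endpoint to a unit vector on the sphere (x = cos φ cos λ, y = cos φ sin λ, z = sin φ).
The central angle between the endpoints is δ = arccos(p₁·p₂) ≈ 1.193 rad (68.3°).
Interpolate at f = 1/2 with slerp weights a = sin((1−f)δ)/sin δ ≈ 0.604, b = sin(fδ)/sin δ ≈ 0.604.
p = a·p₁ + b·p₂ ≈ (0.297, 0.907, -0.300); φ = arcsin(p_z) ≈ -17.44°, λ = atan2(p_y, p_x) ≈ 71.87°.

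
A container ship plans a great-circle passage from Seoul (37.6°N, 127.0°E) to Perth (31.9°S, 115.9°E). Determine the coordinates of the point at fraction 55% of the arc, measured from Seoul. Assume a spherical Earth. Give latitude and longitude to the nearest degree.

≈ 1°S, 121°E

The haversine formula gives a central angle δ ≈ 1.226 rad (70.3°) between the endpoints.
Interpolate at f = 0.55 with slerp weights a = sin((1−f)δ)/sin δ ≈ 0.557, b = sin(fδ)/sin δ ≈ 0.663.
p = a·p₁ + b·p₂ ≈ (-0.512, 0.859, -0.011); φ = arcsin(p_z) ≈ -0.62°, λ = atan2(p_y, p_x) ≈ 120.77°.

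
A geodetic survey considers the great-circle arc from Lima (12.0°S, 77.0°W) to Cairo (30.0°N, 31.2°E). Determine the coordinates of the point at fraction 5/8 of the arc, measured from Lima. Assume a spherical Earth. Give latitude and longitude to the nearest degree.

The haversine formula gives a central angle δ ≈ 1.948 rad (111.6°) between the endpoints.
Interpolate at f = 5/8 with slerp weights a = sin((1−f)δ)/sin δ ≈ 0.718, b = sin(fδ)/sin δ ≈ 1.009.
p = a·p₁ + b·p₂ ≈ (0.906, -0.231, 0.355); φ = arcsin(p_z) ≈ 20.82°, λ = atan2(p_y, p_x) ≈ -14.33°.

≈ (21°N, 14°W)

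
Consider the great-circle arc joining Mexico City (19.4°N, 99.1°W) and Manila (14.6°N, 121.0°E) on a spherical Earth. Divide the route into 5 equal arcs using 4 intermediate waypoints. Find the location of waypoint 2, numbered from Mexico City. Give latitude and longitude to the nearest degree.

Convert each endpoint to a unit vector on the sphere (x = cos φ cos λ, y = cos φ sin λ, z = sin φ).
The central angle between the endpoints is δ = arccos(p₁·p₂) ≈ 2.233 rad (127.9°).
Interpolate at f = 2/5 with slerp weights a = sin((1−f)δ)/sin δ ≈ 1.234, b = sin(fδ)/sin δ ≈ 0.987.
p = a·p₁ + b·p₂ ≈ (-0.676, -0.330, 0.659); φ = arcsin(p_z) ≈ 41.20°, λ = atan2(p_y, p_x) ≈ -153.98°.

≈ (41°N, 154°W)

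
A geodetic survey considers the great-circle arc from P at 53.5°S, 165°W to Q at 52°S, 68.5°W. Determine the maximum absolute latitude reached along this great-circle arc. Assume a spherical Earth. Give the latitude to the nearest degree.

≈ 63°S

The great circle lies in the plane with unit normal n̂ = (p₁ × p₂)/|p₁ × p₂|.
Here n̂_z ≈ +0.451; the vertex latitude is φ_max = arccos|n̂_z| ≈ 63.2°.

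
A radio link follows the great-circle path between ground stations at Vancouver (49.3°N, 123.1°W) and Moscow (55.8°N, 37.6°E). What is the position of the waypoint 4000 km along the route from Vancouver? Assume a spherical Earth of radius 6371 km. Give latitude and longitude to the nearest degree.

≈ 82°N, 72°W

The haversine formula gives a central angle δ ≈ 1.286 rad (73.7°) between the endpoints. The total great-circle distance is δ·R ≈ 1.286 × 6371 ≈ 8192 km, so the target fraction is f = 4000/8192 ≈ 0.488.
Interpolate at f ≈ 0.488 with slerp weights a = sin((1−f)δ)/sin δ ≈ 0.637, b = sin(fδ)/sin δ ≈ 0.612.
p = a·p₁ + b·p₂ ≈ (0.046, -0.138, 0.989); φ = arcsin(p_z) ≈ 81.63°, λ = atan2(p_y, p_x) ≈ -71.72°.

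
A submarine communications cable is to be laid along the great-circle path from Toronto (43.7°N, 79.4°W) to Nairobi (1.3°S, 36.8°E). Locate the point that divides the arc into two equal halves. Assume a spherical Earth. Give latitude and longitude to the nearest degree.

Write both endpoints as unit vectors p₁, p₂ with components (cos φ cos λ, cos φ sin λ, sin φ).
The central angle between the endpoints is δ = arccos(p₁·p₂) ≈ 1.912 rad (109.6°).
Interpolate at f = 1/2 with slerp weights a = sin((1−f)δ)/sin δ ≈ 0.867, b = sin(fδ)/sin δ ≈ 0.867.
p = a·p₁ + b·p₂ ≈ (0.809, -0.097, 0.579); φ = arcsin(p_z) ≈ 35.40°, λ = atan2(p_y, p_x) ≈ -6.83°.

≈ (35°N, 7°W)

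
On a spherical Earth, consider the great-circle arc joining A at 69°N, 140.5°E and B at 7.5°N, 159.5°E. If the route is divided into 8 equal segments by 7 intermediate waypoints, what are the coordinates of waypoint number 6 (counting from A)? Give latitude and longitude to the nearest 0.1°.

Convert each endpoint to a unit vector on the sphere (x = cos φ cos λ, y = cos φ sin λ, z = sin φ).
The central angle between the endpoints is δ = arccos(p₁·p₂) ≈ 1.095 rad (62.8°).
Interpolate at f = 6/8 with slerp weights a = sin((1−f)δ)/sin δ ≈ 0.304, b = sin(fδ)/sin δ ≈ 0.824.
p = a·p₁ + b·p₂ ≈ (-0.849, 0.355, 0.391); φ = arcsin(p_z) ≈ 23.04°, λ = atan2(p_y, p_x) ≈ 157.29°.

≈ 23.0°N, 157.3°E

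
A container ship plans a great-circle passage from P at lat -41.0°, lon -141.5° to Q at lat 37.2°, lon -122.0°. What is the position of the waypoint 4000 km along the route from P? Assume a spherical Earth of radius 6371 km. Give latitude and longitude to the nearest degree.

≈ lat -6°, lon -132°

The haversine formula gives a central angle δ ≈ 1.400 rad (80.2°) between the endpoints. The total great-circle distance is δ·R ≈ 1.400 × 6371 ≈ 8919 km, so the target fraction is f = 4000/8919 ≈ 0.448.
Interpolate at f ≈ 0.448 with slerp weights a = sin((1−f)δ)/sin δ ≈ 0.708, b = sin(fδ)/sin δ ≈ 0.596.
p = a·p₁ + b·p₂ ≈ (-0.670, -0.735, -0.104); φ = arcsin(p_z) ≈ -5.97°, λ = atan2(p_y, p_x) ≈ -132.33°.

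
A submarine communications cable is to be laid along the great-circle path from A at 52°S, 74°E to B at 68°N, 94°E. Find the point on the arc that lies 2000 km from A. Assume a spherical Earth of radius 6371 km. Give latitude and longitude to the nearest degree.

≈ 34°S, 77°E

From cos δ = sin φ₁ sin φ₂ + cos φ₁ cos φ₂ cos Δλ, the central angle is δ ≈ 2.111 rad (120.9°). The total great-circle distance is δ·R ≈ 2.111 × 6371 ≈ 13446 km, so the target fraction is f = 2000/13446 ≈ 0.149.
Interpolate at f ≈ 0.149 with slerp weights a = sin((1−f)δ)/sin δ ≈ 1.136, b = sin(fδ)/sin δ ≈ 0.360.
p = a·p₁ + b·p₂ ≈ (0.183, 0.807, -0.562); φ = arcsin(p_z) ≈ -34.16°, λ = atan2(p_y, p_x) ≈ 77.20°.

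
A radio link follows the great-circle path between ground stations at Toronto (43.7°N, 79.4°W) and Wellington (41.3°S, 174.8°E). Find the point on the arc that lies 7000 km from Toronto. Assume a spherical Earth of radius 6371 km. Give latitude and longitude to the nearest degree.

Convert each endpoint to a unit vector on the sphere (x = cos φ cos λ, y = cos φ sin λ, z = sin φ).
The central angle between the endpoints is δ = arccos(p₁·p₂) ≈ 2.219 rad (127.1°). The total great-circle distance is δ·R ≈ 2.219 × 6371 ≈ 14138 km, so the target fraction is f = 7000/14138 ≈ 0.495.
Interpolate at f ≈ 0.495 with slerp weights a = sin((1−f)δ)/sin δ ≈ 1.129, b = sin(fδ)/sin δ ≈ 1.117.
p = a·p₁ + b·p₂ ≈ (-0.686, -0.727, 0.043); φ = arcsin(p_z) ≈ 2.46°, λ = atan2(p_y, p_x) ≈ -133.35°.

≈ (2°N, 133°W)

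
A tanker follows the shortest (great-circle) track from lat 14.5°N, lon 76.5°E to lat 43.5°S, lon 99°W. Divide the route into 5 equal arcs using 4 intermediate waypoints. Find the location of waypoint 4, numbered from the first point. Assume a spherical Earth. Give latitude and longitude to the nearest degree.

≈ lat 73°S, lon 84°W

Convert each endpoint to a unit vector on the sphere (x = cos φ cos λ, y = cos φ sin λ, z = sin φ).
The central angle between the endpoints is δ = arccos(p₁·p₂) ≈ 2.631 rad (150.7°).
Interpolate at f = 4/5 with slerp weights a = sin((1−f)δ)/sin δ ≈ 1.028, b = sin(fδ)/sin δ ≈ 1.761.
p = a·p₁ + b·p₂ ≈ (0.032, -0.294, -0.955); φ = arcsin(p_z) ≈ -72.77°, λ = atan2(p_y, p_x) ≈ -83.72°.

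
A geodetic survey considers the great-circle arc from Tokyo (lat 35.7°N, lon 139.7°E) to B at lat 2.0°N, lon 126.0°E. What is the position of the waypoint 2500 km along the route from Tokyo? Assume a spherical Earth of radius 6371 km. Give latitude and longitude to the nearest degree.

From cos δ = sin φ₁ sin φ₂ + cos φ₁ cos φ₂ cos Δλ, the central angle is δ ≈ 0.629 rad (36.0°). The total great-circle distance is δ·R ≈ 0.629 × 6371 ≈ 4005 km, so the target fraction is f = 2500/4005 ≈ 0.624.
Interpolate at f ≈ 0.624 with slerp weights a = sin((1−f)δ)/sin δ ≈ 0.398, b = sin(fδ)/sin δ ≈ 0.650.
p = a·p₁ + b·p₂ ≈ (-0.629, 0.735, 0.255); φ = arcsin(p_z) ≈ 14.77°, λ = atan2(p_y, p_x) ≈ 130.54°.

≈ lat 15°N, lon 131°E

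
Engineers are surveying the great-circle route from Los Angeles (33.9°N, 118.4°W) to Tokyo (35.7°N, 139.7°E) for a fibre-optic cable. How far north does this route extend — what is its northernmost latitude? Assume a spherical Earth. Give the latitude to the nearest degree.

The great circle lies in the plane with unit normal n̂ = (p₁ × p₂)/|p₁ × p₂|.
Here n̂_z ≈ -0.671; the vertex latitude is φ_max = arccos|n̂_z| ≈ 47.8°.
Check via Clairaut: cos φ_max = |cos φ₁| · sin C = cos(33.9°)·sin(54.0°) ≈ 0.671, again giving ≈ 47.8°.

≈ 48°N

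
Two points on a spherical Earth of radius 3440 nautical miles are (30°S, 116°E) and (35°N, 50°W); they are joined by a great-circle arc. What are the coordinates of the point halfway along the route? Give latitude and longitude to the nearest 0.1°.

≈ (19.3°N, 45.8°E)

Write both endpoints as unit vectors p₁, p₂ with components (cos φ cos λ, cos φ sin λ, sin φ).
The central angle between the endpoints is δ = arccos(p₁·p₂) ≈ 2.918 rad (167.2°).
Interpolate at f = 1/2 with slerp weights a = sin((1−f)δ)/sin δ ≈ 4.483, b = sin(fδ)/sin δ ≈ 4.483.
p = a·p₁ + b·p₂ ≈ (0.659, 0.676, 0.330); φ = arcsin(p_z) ≈ 19.26°, λ = atan2(p_y, p_x) ≈ 45.76°.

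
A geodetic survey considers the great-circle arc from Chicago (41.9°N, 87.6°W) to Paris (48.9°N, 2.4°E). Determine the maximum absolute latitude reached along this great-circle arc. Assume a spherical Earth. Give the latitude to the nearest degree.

The great circle lies in the plane with unit normal n̂ = (p₁ × p₂)/|p₁ × p₂|.
Here n̂_z ≈ +0.566; the vertex latitude is φ_max = arccos|n̂_z| ≈ 55.5°.

≈ 56°N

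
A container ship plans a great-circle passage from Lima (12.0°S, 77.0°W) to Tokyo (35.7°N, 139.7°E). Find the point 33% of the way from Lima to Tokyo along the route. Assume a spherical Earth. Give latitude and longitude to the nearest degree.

≈ 19°N, 111°W

Convert each endpoint to a unit vector on the sphere (x = cos φ cos λ, y = cos φ sin λ, z = sin φ).
The central angle between the endpoints is δ = arccos(p₁·p₂) ≈ 2.431 rad (139.3°).
Interpolate at f = 0.33 with slerp weights a = sin((1−f)δ)/sin δ ≈ 1.531, b = sin(fδ)/sin δ ≈ 1.103.
p = a·p₁ + b·p₂ ≈ (-0.346, -0.880, 0.325); φ = arcsin(p_z) ≈ 18.97°, λ = atan2(p_y, p_x) ≈ -111.47°.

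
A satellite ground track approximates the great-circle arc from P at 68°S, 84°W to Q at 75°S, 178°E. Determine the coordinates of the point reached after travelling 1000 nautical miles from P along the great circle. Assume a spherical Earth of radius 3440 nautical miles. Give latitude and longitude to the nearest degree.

≈ 78°S, 133°W

The haversine formula gives a central angle δ ≈ 0.491 rad (28.1°) between the endpoints. The total great-circle distance is δ·R ≈ 0.491 × 3440 ≈ 1687 nmi, so the target fraction is f = 1000/1687 ≈ 0.593.
Interpolate at f ≈ 0.593 with slerp weights a = sin((1−f)δ)/sin δ ≈ 0.421, b = sin(fδ)/sin δ ≈ 0.608.
p = a·p₁ + b·p₂ ≈ (-0.141, -0.151, -0.978); φ = arcsin(p_z) ≈ -78.06°, λ = atan2(p_y, p_x) ≈ -132.93°.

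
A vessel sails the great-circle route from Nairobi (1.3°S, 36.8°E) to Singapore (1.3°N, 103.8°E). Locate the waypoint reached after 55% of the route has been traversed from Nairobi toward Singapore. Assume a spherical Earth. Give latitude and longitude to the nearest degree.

≈ 0°N, 74°E

The haversine formula gives a central angle δ ≈ 1.170 rad (67.0°) between the endpoints.
Interpolate at f = 0.55 with slerp weights a = sin((1−f)δ)/sin δ ≈ 0.546, b = sin(fδ)/sin δ ≈ 0.652.
p = a·p₁ + b·p₂ ≈ (0.282, 0.960, 0.002); φ = arcsin(p_z) ≈ 0.14°, λ = atan2(p_y, p_x) ≈ 73.65°.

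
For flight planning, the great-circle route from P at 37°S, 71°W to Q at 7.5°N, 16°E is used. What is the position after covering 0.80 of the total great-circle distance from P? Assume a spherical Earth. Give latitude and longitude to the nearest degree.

≈ 4°S, 1°E

Write both endpoints as unit vectors p₁, p₂ with components (cos φ cos λ, cos φ sin λ, sin φ).
The central angle between the endpoints is δ = arccos(p₁·p₂) ≈ 1.608 rad (92.1°).
Interpolate at f = 0.80 with slerp weights a = sin((1−f)δ)/sin δ ≈ 0.316, b = sin(fδ)/sin δ ≈ 0.960.
p = a·p₁ + b·p₂ ≈ (0.998, 0.024, -0.065); φ = arcsin(p_z) ≈ -3.73°, λ = atan2(p_y, p_x) ≈ 1.36°.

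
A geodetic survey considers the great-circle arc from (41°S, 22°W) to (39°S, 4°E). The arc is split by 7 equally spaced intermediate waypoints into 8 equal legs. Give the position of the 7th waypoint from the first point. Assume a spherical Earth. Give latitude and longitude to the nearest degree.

≈ (40°S, 1°E)

The haversine formula gives a central angle δ ≈ 0.348 rad (19.9°) between the endpoints.
Interpolate at f = 7/8 with slerp weights a = sin((1−f)δ)/sin δ ≈ 0.128, b = sin(fδ)/sin δ ≈ 0.879.
p = a·p₁ + b·p₂ ≈ (0.771, 0.012, -0.637); φ = arcsin(p_z) ≈ -39.56°, λ = atan2(p_y, p_x) ≈ 0.86°.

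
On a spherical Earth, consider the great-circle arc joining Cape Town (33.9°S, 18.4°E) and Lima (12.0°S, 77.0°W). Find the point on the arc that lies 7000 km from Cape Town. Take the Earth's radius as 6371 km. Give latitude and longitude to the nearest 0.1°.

Convert each endpoint to a unit vector on the sphere (x = cos φ cos λ, y = cos φ sin λ, z = sin φ).
The central angle between the endpoints is δ = arccos(p₁·p₂) ≈ 1.531 rad (87.7°). The total great-circle distance is δ·R ≈ 1.531 × 6371 ≈ 9755 km, so the target fraction is f = 7000/9755 ≈ 0.718.
Interpolate at f ≈ 0.718 with slerp weights a = sin((1−f)δ)/sin δ ≈ 0.419, b = sin(fδ)/sin δ ≈ 0.891.
p = a·p₁ + b·p₂ ≈ (0.526, -0.740, -0.419); φ = arcsin(p_z) ≈ -24.79°, λ = atan2(p_y, p_x) ≈ -54.55°.

≈ 24.8°S, 54.6°W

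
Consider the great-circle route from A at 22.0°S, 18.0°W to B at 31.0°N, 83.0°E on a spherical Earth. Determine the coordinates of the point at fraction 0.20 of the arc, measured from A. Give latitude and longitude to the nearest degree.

≈ 11°S, 2°E

Write both endpoints as unit vectors p₁, p₂ with components (cos φ cos λ, cos φ sin λ, sin φ).
The central angle between the endpoints is δ = arccos(p₁·p₂) ≈ 1.923 rad (110.2°).
Interpolate at f = 0.20 with slerp weights a = sin((1−f)δ)/sin δ ≈ 1.065, b = sin(fδ)/sin δ ≈ 0.400.
p = a·p₁ + b·p₂ ≈ (0.981, 0.035, -0.193); φ = arcsin(p_z) ≈ -11.13°, λ = atan2(p_y, p_x) ≈ 2.04°.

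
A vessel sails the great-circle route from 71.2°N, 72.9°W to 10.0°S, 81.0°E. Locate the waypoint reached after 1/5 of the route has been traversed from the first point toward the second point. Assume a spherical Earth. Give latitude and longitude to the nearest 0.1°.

≈ 78.8°N, 26.6°E

From cos δ = sin φ₁ sin φ₂ + cos φ₁ cos φ₂ cos Δλ, the central angle is δ ≈ 2.037 rad (116.7°).
Interpolate at f = 1/5 with slerp weights a = sin((1−f)δ)/sin δ ≈ 1.117, b = sin(fδ)/sin δ ≈ 0.444.
p = a·p₁ + b·p₂ ≈ (0.174, 0.087, 0.981); φ = arcsin(p_z) ≈ 78.77°, λ = atan2(p_y, p_x) ≈ 26.59°.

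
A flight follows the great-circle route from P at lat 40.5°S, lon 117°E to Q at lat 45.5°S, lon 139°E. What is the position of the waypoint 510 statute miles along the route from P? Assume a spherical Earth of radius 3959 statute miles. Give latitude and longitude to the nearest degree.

Write both endpoints as unit vectors p₁, p₂ with components (cos φ cos λ, cos φ sin λ, sin φ).
The central angle between the endpoints is δ = arccos(p₁·p₂) ≈ 0.293 rad (16.8°). The total great-circle distance is δ·R ≈ 0.293 × 3959 ≈ 1160 mi, so the target fraction is f = 510/1160 ≈ 0.440.
Interpolate at f ≈ 0.440 with slerp weights a = sin((1−f)δ)/sin δ ≈ 0.566, b = sin(fδ)/sin δ ≈ 0.445.
p = a·p₁ + b·p₂ ≈ (-0.431, 0.588, -0.685); φ = arcsin(p_z) ≈ -43.22°, λ = atan2(p_y, p_x) ≈ 126.22°.

≈ lat 43°S, lon 126°E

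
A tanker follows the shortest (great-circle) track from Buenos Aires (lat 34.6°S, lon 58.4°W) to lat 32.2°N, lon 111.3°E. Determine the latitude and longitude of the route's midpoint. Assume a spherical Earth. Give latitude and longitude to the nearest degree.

Convert each endpoint to a unit vector on the sphere (x = cos φ cos λ, y = cos φ sin λ, z = sin φ).
The central angle between the endpoints is δ = arccos(p₁·p₂) ≈ 2.986 rad (171.1°).
Interpolate at f = 1/2 with slerp weights a = sin((1−f)δ)/sin δ ≈ 6.428, b = sin(fδ)/sin δ ≈ 6.428.
p = a·p₁ + b·p₂ ≈ (0.797, 0.561, -0.225); φ = arcsin(p_z) ≈ -12.99°, λ = atan2(p_y, p_x) ≈ 35.16°.

≈ lat 13°S, lon 35°E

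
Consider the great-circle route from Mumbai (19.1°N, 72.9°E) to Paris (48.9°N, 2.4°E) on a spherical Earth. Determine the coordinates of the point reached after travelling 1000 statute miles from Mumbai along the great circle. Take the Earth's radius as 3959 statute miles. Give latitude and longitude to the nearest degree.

Write both endpoints as unit vectors p₁, p₂ with components (cos φ cos λ, cos φ sin λ, sin φ).
The central angle between the endpoints is δ = arccos(p₁·p₂) ≈ 1.100 rad (63.0°). The total great-circle distance is δ·R ≈ 1.100 × 3959 ≈ 4353 mi, so the target fraction is f = 1000/4353 ≈ 0.230.
Interpolate at f ≈ 0.230 with slerp weights a = sin((1−f)δ)/sin δ ≈ 0.841, b = sin(fδ)/sin δ ≈ 0.280.
p = a·p₁ + b·p₂ ≈ (0.418, 0.767, 0.487); φ = arcsin(p_z) ≈ 29.11°, λ = atan2(p_y, p_x) ≈ 61.43°.

≈ (29°N, 61°E)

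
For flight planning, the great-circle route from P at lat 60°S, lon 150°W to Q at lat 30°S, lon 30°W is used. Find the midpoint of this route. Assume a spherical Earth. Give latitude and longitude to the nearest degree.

The haversine formula gives a central angle δ ≈ 1.353 rad (77.5°) between the endpoints.
Interpolate at f = 1/2 with slerp weights a = sin((1−f)δ)/sin δ ≈ 0.641, b = sin(fδ)/sin δ ≈ 0.641.
p = a·p₁ + b·p₂ ≈ (0.203, -0.438, -0.876); φ = arcsin(p_z) ≈ -61.14°, λ = atan2(p_y, p_x) ≈ -65.10°.

≈ lat 61°S, lon 65°W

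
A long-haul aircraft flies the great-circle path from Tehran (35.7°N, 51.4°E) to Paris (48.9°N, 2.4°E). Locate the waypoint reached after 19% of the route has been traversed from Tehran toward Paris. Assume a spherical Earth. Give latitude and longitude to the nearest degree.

≈ 40°N, 44°E

Convert each endpoint to a unit vector on the sphere (x = cos φ cos λ, y = cos φ sin λ, z = sin φ).
The central angle between the endpoints is δ = arccos(p₁·p₂) ≈ 0.660 rad (37.8°).
Interpolate at f = 0.19 with slerp weights a = sin((1−f)δ)/sin δ ≈ 0.831, b = sin(fδ)/sin δ ≈ 0.204.
p = a·p₁ + b·p₂ ≈ (0.555, 0.533, 0.639); φ = arcsin(p_z) ≈ 39.69°, λ = atan2(p_y, p_x) ≈ 43.84°.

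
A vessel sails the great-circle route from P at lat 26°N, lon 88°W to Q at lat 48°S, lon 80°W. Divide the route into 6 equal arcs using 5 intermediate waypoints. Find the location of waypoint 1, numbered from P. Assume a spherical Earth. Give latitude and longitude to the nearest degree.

≈ lat 14°N, lon 87°W

From cos δ = sin φ₁ sin φ₂ + cos φ₁ cos φ₂ cos Δλ, the central angle is δ ≈ 1.298 rad (74.3°).
Interpolate at f = 1/6 with slerp weights a = sin((1−f)δ)/sin δ ≈ 0.917, b = sin(fδ)/sin δ ≈ 0.223.
p = a·p₁ + b·p₂ ≈ (0.055, -0.970, 0.236); φ = arcsin(p_z) ≈ 13.66°, λ = atan2(p_y, p_x) ≈ -86.78°.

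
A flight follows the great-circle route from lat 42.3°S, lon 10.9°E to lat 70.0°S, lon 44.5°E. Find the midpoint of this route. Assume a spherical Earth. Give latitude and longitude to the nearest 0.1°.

From cos δ = sin φ₁ sin φ₂ + cos φ₁ cos φ₂ cos Δλ, the central angle is δ ≈ 0.568 rad (32.5°).
Interpolate at f = 1/2 with slerp weights a = sin((1−f)δ)/sin δ ≈ 0.521, b = sin(fδ)/sin δ ≈ 0.521.
p = a·p₁ + b·p₂ ≈ (0.505, 0.198, -0.840); φ = arcsin(p_z) ≈ -57.14°, λ = atan2(p_y, p_x) ≈ 21.37°.

≈ lat 57.1°S, lon 21.4°E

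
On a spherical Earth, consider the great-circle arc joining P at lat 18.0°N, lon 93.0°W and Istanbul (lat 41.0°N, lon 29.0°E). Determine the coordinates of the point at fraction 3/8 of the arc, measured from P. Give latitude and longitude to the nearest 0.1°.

Convert each endpoint to a unit vector on the sphere (x = cos φ cos λ, y = cos φ sin λ, z = sin φ).
The central angle between the endpoints is δ = arccos(p₁·p₂) ≈ 1.749 rad (100.2°).
Interpolate at f = 3/8 with slerp weights a = sin((1−f)δ)/sin δ ≈ 0.903, b = sin(fδ)/sin δ ≈ 0.620.
p = a·p₁ + b·p₂ ≈ (0.364, -0.630, 0.686); φ = arcsin(p_z) ≈ 43.28°, λ = atan2(p_y, p_x) ≈ -59.98°.

≈ lat 43.3°N, lon 60.0°W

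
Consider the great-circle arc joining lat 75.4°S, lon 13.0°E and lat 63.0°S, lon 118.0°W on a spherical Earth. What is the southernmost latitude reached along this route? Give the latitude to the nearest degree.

The great circle lies in the plane with unit normal n̂ = (p₁ × p₂)/|p₁ × p₂|.
Here n̂_z ≈ -0.140; the vertex latitude is φ_max = arccos|n̂_z| ≈ 82.0°.
Check via Clairaut: cos φ_max = |cos φ₁| · sin C = cos(75.4°)·sin(146.3°) ≈ 0.140, again giving ≈ 82.0°.

≈ 82°S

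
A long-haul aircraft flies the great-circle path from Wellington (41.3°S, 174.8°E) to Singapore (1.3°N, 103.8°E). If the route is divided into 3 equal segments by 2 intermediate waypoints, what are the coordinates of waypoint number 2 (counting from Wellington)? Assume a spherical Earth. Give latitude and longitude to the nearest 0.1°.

≈ 15.9°S, 122.9°E

Convert each endpoint to a unit vector on the sphere (x = cos φ cos λ, y = cos φ sin λ, z = sin φ).
The central angle between the endpoints is δ = arccos(p₁·p₂) ≈ 1.339 rad (76.7°).
Interpolate at f = 2/3 with slerp weights a = sin((1−f)δ)/sin δ ≈ 0.444, b = sin(fδ)/sin δ ≈ 0.800.
p = a·p₁ + b·p₂ ≈ (-0.523, 0.807, -0.275); φ = arcsin(p_z) ≈ -15.94°, λ = atan2(p_y, p_x) ≈ 122.93°.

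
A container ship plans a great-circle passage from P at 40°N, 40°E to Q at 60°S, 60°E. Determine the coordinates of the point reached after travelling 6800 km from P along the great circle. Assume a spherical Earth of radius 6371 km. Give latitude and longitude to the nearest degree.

The haversine formula gives a central angle δ ≈ 1.769 rad (101.3°) between the endpoints. The total great-circle distance is δ·R ≈ 1.769 × 6371 ≈ 11269 km, so the target fraction is f = 6800/11269 ≈ 0.603.
Interpolate at f ≈ 0.603 with slerp weights a = sin((1−f)δ)/sin δ ≈ 0.658, b = sin(fδ)/sin δ ≈ 0.893.
p = a·p₁ + b·p₂ ≈ (0.610, 0.711, -0.351); φ = arcsin(p_z) ≈ -20.52°, λ = atan2(p_y, p_x) ≈ 49.39°.

≈ 21°S, 49°E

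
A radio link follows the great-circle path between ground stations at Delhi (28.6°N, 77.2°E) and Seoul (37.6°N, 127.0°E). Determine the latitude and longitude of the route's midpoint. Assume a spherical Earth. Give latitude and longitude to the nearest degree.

≈ 36°N, 101°E

From cos δ = sin φ₁ sin φ₂ + cos φ₁ cos φ₂ cos Δλ, the central angle is δ ≈ 0.736 rad (42.2°).
Interpolate at f = 1/2 with slerp weights a = sin((1−f)δ)/sin δ ≈ 0.536, b = sin(fδ)/sin δ ≈ 0.536.
p = a·p₁ + b·p₂ ≈ (-0.151, 0.798, 0.583); φ = arcsin(p_z) ≈ 35.70°, λ = atan2(p_y, p_x) ≈ 100.74°.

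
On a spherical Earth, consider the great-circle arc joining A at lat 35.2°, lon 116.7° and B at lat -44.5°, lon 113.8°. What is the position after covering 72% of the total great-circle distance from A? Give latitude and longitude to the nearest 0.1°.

The haversine formula gives a central angle δ ≈ 1.392 rad (79.7°) between the endpoints.
Interpolate at f = 0.72 with slerp weights a = sin((1−f)δ)/sin δ ≈ 0.386, b = sin(fδ)/sin δ ≈ 0.856.
p = a·p₁ + b·p₂ ≈ (-0.388, 0.841, -0.378); φ = arcsin(p_z) ≈ -22.19°, λ = atan2(p_y, p_x) ≈ 114.79°.

≈ lat -22.2°, lon 114.8°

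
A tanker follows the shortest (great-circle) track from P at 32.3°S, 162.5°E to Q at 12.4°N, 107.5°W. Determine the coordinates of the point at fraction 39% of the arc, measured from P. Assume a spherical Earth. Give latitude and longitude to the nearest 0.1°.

≈ 19.2°S, 158.0°W

From cos δ = sin φ₁ sin φ₂ + cos φ₁ cos φ₂ cos Δλ, the central angle is δ ≈ 1.686 rad (96.6°).
Interpolate at f = 0.39 with slerp weights a = sin((1−f)δ)/sin δ ≈ 0.862, b = sin(fδ)/sin δ ≈ 0.615.
p = a·p₁ + b·p₂ ≈ (-0.876, -0.354, -0.329); φ = arcsin(p_z) ≈ -19.18°, λ = atan2(p_y, p_x) ≈ -158.00°.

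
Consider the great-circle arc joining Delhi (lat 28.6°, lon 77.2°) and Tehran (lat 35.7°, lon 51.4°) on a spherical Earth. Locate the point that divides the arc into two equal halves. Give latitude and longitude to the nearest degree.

From cos δ = sin φ₁ sin φ₂ + cos φ₁ cos φ₂ cos Δλ, the central angle is δ ≈ 0.399 rad (22.9°).
Interpolate at f = 1/2 with slerp weights a = sin((1−f)δ)/sin δ ≈ 0.510, b = sin(fδ)/sin δ ≈ 0.510.
p = a·p₁ + b·p₂ ≈ (0.358, 0.761, 0.542); φ = arcsin(p_z) ≈ 32.81°, λ = atan2(p_y, p_x) ≈ 64.81°.

≈ lat 33°, lon 65°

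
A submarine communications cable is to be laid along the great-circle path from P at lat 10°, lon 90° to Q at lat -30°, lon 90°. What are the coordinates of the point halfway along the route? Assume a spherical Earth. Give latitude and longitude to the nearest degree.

≈ lat -10°, lon 90°

From cos δ = sin φ₁ sin φ₂ + cos φ₁ cos φ₂ cos Δλ, the central angle is δ ≈ 0.698 rad (40.0°).
Interpolate at f = 1/2 with slerp weights a = sin((1−f)δ)/sin δ ≈ 0.532, b = sin(fδ)/sin δ ≈ 0.532.
p = a·p₁ + b·p₂ ≈ (0.000, 0.985, -0.174); φ = arcsin(p_z) ≈ -10.00°, λ = atan2(p_y, p_x) ≈ 90.00°.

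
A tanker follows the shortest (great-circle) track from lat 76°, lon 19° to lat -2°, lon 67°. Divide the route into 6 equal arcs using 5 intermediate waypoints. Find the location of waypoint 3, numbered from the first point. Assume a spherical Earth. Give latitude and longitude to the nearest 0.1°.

≈ lat 38.5°, lon 58.2°

Write both endpoints as unit vectors p₁, p₂ with components (cos φ cos λ, cos φ sin λ, sin φ).
The central angle between the endpoints is δ = arccos(p₁·p₂) ≈ 1.443 rad (82.7°).
Interpolate at f = 3/6 with slerp weights a = sin((1−f)δ)/sin δ ≈ 0.666, b = sin(fδ)/sin δ ≈ 0.666.
p = a·p₁ + b·p₂ ≈ (0.412, 0.665, 0.623); φ = arcsin(p_z) ≈ 38.52°, λ = atan2(p_y, p_x) ≈ 58.20°.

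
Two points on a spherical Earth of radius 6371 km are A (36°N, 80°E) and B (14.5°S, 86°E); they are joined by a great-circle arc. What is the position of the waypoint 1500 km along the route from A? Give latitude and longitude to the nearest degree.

Convert each endpoint to a unit vector on the sphere (x = cos φ cos λ, y = cos φ sin λ, z = sin φ).
The central angle between the endpoints is δ = arccos(p₁·p₂) ≈ 0.887 rad (50.8°). The total great-circle distance is δ·R ≈ 0.887 × 6371 ≈ 5651 km, so the target fraction is f = 1500/5651 ≈ 0.265.
Interpolate at f ≈ 0.265 with slerp weights a = sin((1−f)δ)/sin δ ≈ 0.782, b = sin(fδ)/sin δ ≈ 0.301.
p = a·p₁ + b·p₂ ≈ (0.130, 0.914, 0.384); φ = arcsin(p_z) ≈ 22.61°, λ = atan2(p_y, p_x) ≈ 81.89°.

≈ (23°N, 82°E)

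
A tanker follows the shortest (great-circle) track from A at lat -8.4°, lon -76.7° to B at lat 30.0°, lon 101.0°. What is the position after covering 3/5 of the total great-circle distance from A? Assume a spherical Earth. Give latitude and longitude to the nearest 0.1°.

From cos δ = sin φ₁ sin φ₂ + cos φ₁ cos φ₂ cos Δλ, the central angle is δ ≈ 2.763 rad (158.3°).
Interpolate at f = 3/5 with slerp weights a = sin((1−f)δ)/sin δ ≈ 2.416, b = sin(fδ)/sin δ ≈ 2.694.
p = a·p₁ + b·p₂ ≈ (0.105, -0.036, 0.994); φ = arcsin(p_z) ≈ 83.64°, λ = atan2(p_y, p_x) ≈ -18.96°.

≈ lat 83.6°, lon -19.0°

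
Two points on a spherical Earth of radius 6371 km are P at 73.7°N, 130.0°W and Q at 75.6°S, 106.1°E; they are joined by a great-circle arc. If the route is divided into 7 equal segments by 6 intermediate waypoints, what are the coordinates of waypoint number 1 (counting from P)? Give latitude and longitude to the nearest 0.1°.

≈ 54.7°N, 165.2°W

Write both endpoints as unit vectors p₁, p₂ with components (cos φ cos λ, cos φ sin λ, sin φ).
The central angle between the endpoints is δ = arccos(p₁·p₂) ≈ 2.890 rad (165.6°).
Interpolate at f = 1/7 with slerp weights a = sin((1−f)δ)/sin δ ≈ 2.479, b = sin(fδ)/sin δ ≈ 1.613.
p = a·p₁ + b·p₂ ≈ (-0.558, -0.147, 0.816); φ = arcsin(p_z) ≈ 54.72°, λ = atan2(p_y, p_x) ≈ -165.21°.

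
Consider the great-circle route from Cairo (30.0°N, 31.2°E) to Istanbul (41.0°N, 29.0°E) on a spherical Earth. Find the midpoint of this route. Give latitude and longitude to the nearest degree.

≈ 36°N, 30°E

Write both endpoints as unit vectors p₁, p₂ with components (cos φ cos λ, cos φ sin λ, sin φ).
The central angle between the endpoints is δ = arccos(p₁·p₂) ≈ 0.194 rad (11.1°).
Interpolate at f = 1/2 with slerp weights a = sin((1−f)δ)/sin δ ≈ 0.502, b = sin(fδ)/sin δ ≈ 0.502.
p = a·p₁ + b·p₂ ≈ (0.704, 0.409, 0.581); φ = arcsin(p_z) ≈ 35.50°, λ = atan2(p_y, p_x) ≈ 30.18°.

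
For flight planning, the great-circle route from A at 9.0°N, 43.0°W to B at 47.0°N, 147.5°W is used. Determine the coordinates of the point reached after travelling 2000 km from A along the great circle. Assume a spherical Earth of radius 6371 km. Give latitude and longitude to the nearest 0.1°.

Convert each endpoint to a unit vector on the sphere (x = cos φ cos λ, y = cos φ sin λ, z = sin φ).
The central angle between the endpoints is δ = arccos(p₁·p₂) ≈ 1.625 rad (93.1°). The total great-circle distance is δ·R ≈ 1.625 × 6371 ≈ 10353 km, so the target fraction is f = 2000/10353 ≈ 0.193.
Interpolate at f ≈ 0.193 with slerp weights a = sin((1−f)δ)/sin δ ≈ 0.968, b = sin(fδ)/sin δ ≈ 0.309.
p = a·p₁ + b·p₂ ≈ (0.521, -0.765, 0.378); φ = arcsin(p_z) ≈ 22.18°, λ = atan2(p_y, p_x) ≈ -55.74°.

≈ 22.2°N, 55.7°W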